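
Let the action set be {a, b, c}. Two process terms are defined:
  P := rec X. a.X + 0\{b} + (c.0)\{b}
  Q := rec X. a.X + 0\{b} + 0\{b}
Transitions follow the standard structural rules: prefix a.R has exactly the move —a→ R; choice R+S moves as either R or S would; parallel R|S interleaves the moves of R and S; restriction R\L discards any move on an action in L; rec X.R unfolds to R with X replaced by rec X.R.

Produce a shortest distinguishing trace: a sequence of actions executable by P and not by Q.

c

P's transition system — 2 states:
  m0 = rec X. a.X + 0\{b} + (c.0)\{b} ⊢ --a--▸ m0, --c--▸ m1
  m1 = 0\{b} ⊢ ·
Q's transition system — 1 states:
  n0 = rec X. a.X + 0\{b} + 0\{b} ⊢ --a--▸ n0
Trace ⟨c⟩ through P, begin at {m0}:
  [1] c ⇒ {m1}
  — P admits the full trace.
Trace ⟨c⟩ through Q, begin at {n0}:
  [1] c ⇒ ∅  — Q cannot continue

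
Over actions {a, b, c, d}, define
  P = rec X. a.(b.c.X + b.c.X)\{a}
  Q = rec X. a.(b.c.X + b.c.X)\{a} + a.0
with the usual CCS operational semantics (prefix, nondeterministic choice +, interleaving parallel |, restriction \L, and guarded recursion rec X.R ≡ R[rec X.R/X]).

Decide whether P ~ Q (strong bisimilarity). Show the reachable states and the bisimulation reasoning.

P's transition system — 4 states:
  m0 = rec X. a.(b.c.X + b.c.X)\{a} has moves —a→ m1
  m1 = (b.c.(rec X. a.(b.c.X + b.c.X)\{a}) + b.c.(rec X. a.(b.c.X + b.c.X)\{a}))\{a} has moves —b→ m2
  m2 = (c.(rec X. a.(b.c.X + b.c.X)\{a}))\{a} has moves —c→ m3
  m3 = (rec X. a.(b.c.X + b.c.X)\{a})\{a} has moves (no moves)
Q's transition system — 5 states:
  n0 = rec X. a.(b.c.X + b.c.X)\{a} + a.0 has moves —a→ n1, —a→ n2
  n1 = (b.c.(rec X. a.(b.c.X + b.c.X)\{a} + a.0) + b.c.(rec X. a.(b.c.X + b.c.X)\{a} + a.0))\{a} has moves —b→ n3
  n2 = 0 has moves (no moves)
  n3 = (c.(rec X. a.(b.c.X + b.c.X)\{a} + a.0))\{a} has moves —c→ n4
  n4 = (rec X. a.(b.c.X + b.c.X)\{a} + a.0)\{a} has moves (no moves)
Partition-refinement fixed point:
  B0 = {m0}
  B1 = {m1, n1}
  B2 = {m2, n3}
  B3 = {m3, n2, n4}
  B4 = {n0}
m0 ∈ B0, n0 ∈ B4 → different blocks

P ≁ Q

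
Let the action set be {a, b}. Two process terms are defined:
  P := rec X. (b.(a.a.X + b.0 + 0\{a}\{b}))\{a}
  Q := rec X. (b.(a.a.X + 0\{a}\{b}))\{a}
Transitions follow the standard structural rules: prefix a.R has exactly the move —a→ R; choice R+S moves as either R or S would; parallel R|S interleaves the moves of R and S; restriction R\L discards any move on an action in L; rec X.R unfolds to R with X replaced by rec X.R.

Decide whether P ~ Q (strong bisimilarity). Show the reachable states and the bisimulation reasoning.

Reachable graph of P (3 states):
  s0 = rec X. (b.(a.a.X + b.0 + 0\{a}\{b}))\{a} → —b→ s1
  s1 = (a.a.(rec X. (b.(a.a.X + b.0 + 0\{a}\{b}))\{a}) + b.0 + 0\{a}\{b})\{a} → —b→ s2
  s2 = 0\{a} → stopped
Reachable graph of Q (2 states):
  t0 = rec X. (b.(a.a.X + 0\{a}\{b}))\{a} → —b→ t1
  t1 = (a.a.(rec X. (b.(a.a.X + 0\{a}\{b}))\{a}) + 0\{a}\{b})\{a} → stopped
Partition-refinement fixed point:
  B0 = {s0}
  B1 = {s1, t0}
  B2 = {s2, t1}
s0 ∈ B0, t0 ∈ B1 → different blocks

P ≁ Q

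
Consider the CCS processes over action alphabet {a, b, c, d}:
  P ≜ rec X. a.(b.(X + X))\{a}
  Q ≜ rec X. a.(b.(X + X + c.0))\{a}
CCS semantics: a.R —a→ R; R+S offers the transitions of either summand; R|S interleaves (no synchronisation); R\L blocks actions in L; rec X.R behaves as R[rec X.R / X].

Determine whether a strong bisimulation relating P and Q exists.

Reachable graph of P (3 states):
  u0 = rec X. a.(b.(X + X))\{a} has moves ··a··> u1
  u1 = (b.((rec X. a.(b.(X + X))\{a}) + (rec X. a.(b.(X + X))\{a})))\{a} has moves ··b··> u2
  u2 = ((rec X. a.(b.(X + X))\{a}) + (rec X. a.(b.(X + X))\{a}))\{a} has moves ∅
Reachable graph of Q (4 states):
  v0 = rec X. a.(b.(X + X + c.0))\{a} has moves ··a··> v1
  v1 = (b.((rec X. a.(b.(X + X + c.0))\{a}) + (rec X. a.(b.(X + X + c.0))\{a}) + c.0))\{a} has moves ··b··> v2
  v2 = ((rec X. a.(b.(X + X + c.0))\{a}) + (rec X. a.(b.(X + X + c.0))\{a}) + c.0)\{a} has moves ··c··> v3
  v3 = 0\{a} has moves ∅
Bisimilarity quotient blocks:
  B0 = {u0}
  B1 = {u1}
  B2 = {u2, v3}
  B3 = {v0}
  B4 = {v1}
  B5 = {v2}
u0 ∈ B0, v0 ∈ B3 → different blocks

not bisimilar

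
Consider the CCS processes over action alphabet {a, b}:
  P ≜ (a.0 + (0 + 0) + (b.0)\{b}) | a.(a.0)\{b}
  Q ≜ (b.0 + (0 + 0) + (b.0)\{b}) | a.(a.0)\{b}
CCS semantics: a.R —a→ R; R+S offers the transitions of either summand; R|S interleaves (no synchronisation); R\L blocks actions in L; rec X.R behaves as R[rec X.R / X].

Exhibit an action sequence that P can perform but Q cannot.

aaa

Reachable graph of P (6 states):
  p0 = (a.0 + (0 + 0) + (b.0)\{b}) | a.(a.0)\{b} has moves —a→ p1, —a→ p2
  p1 = (a.0 + (0 + 0) + (b.0)\{b}) | (a.0)\{b} has moves —a→ p3, —a→ p4
  p2 = 0 | a.(a.0)\{b} has moves —a→ p4
  p3 = (a.0 + (0 + 0) + (b.0)\{b}) | 0\{b} has moves —a→ p5
  p4 = 0 | (a.0)\{b} has moves —a→ p5
  p5 = 0 | 0\{b} has moves stopped
Reachable graph of Q (6 states):
  q0 = (b.0 + (0 + 0) + (b.0)\{b}) | a.(a.0)\{b} has moves —a→ q1, —b→ q2
  q1 = (b.0 + (0 + 0) + (b.0)\{b}) | (a.0)\{b} has moves —a→ q3, —b→ q4
  q2 = 0 | a.(a.0)\{b} has moves —a→ q4
  q3 = (b.0 + (0 + 0) + (b.0)\{b}) | 0\{b} has moves —b→ q5
  q4 = 0 | (a.0)\{b} has moves —a→ q5
  q5 = 0 | 0\{b} has moves stopped
Executing aaa from P (initial set {p0}):
  [1] a ⇒ {p1, p2}
  [2] a ⇒ {p3, p4}
  [3] a ⇒ {p5}
  P completes σ.
Executing aaa from Q (initial set {q0}):
  [1] a ⇒ {q1}
  [2] a ⇒ {q3}
  [3] a ⇒ ∅ (Q stuck)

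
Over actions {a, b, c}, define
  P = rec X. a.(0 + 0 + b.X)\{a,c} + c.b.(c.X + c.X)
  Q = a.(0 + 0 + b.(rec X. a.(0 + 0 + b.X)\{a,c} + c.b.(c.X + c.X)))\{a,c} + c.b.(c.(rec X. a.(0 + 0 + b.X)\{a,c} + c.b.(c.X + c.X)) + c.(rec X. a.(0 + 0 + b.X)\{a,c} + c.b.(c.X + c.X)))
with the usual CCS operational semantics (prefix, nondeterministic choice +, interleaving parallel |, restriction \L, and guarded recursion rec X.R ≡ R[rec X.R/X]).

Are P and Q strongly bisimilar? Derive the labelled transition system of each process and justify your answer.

P's transition system — 5 states:
  p0 = rec X. a.(0 + 0 + b.X)\{a,c} + c.b.(c.X + c.X) ⊢ -a-> p1, -c-> p2
  p1 = (0 + 0 + b.(rec X. a.(0 + 0 + b.X)\{a,c} + c.b.(c.X + c.X)))\{a,c} ⊢ -b-> p3
  p2 = b.(c.(rec X. a.(0 + 0 + b.X)\{a,c} + c.b.(c.X + c.X)) + c.(rec X. a.(0 + 0 + b.X)\{a,c} + c.b.(c.X + c.X))) ⊢ -b-> p4
  p3 = (rec X. a.(0 + 0 + b.X)\{a,c} + c.b.(c.X + c.X))\{a,c} ⊢ ∅
  p4 = c.(rec X. a.(0 + 0 + b.X)\{a,c} + c.b.(c.X + c.X)) + c.(rec X. a.(0 + 0 + b.X)\{a,c} + c.b.(c.X + c.X)) ⊢ -c-> p0
Q's transition system — 6 states:
  q0 = a.(0 + 0 + b.(rec X. a.(0 + 0 + b.X)\{a,c} + c.b.(c.X + c.X)))\{a,c} + c.b.(c.(rec X. a.(0 + 0 + b.X)\{a,c} + c.b.(c.X + c.X)) + c.(rec X. a.(0 + 0 + b.X)\{a,c} + c.b.(c.X + c.X))) ⊢ -a-> q1, -c-> q2
  q1 = (0 + 0 + b.(rec X. a.(0 + 0 + b.X)\{a,c} + c.b.(c.X + c.X)))\{a,c} ⊢ -b-> q3
  q2 = b.(c.(rec X. a.(0 + 0 + b.X)\{a,c} + c.b.(c.X + c.X)) + c.(rec X. a.(0 + 0 + b.X)\{a,c} + c.b.(c.X + c.X))) ⊢ -b-> q4
  q3 = (rec X. a.(0 + 0 + b.X)\{a,c} + c.b.(c.X + c.X))\{a,c} ⊢ ∅
  q4 = c.(rec X. a.(0 + 0 + b.X)\{a,c} + c.b.(c.X + c.X)) + c.(rec X. a.(0 + 0 + b.X)\{a,c} + c.b.(c.X + c.X)) ⊢ -c-> q5
  q5 = rec X. a.(0 + 0 + b.X)\{a,c} + c.b.(c.X + c.X) ⊢ -a-> q1, -c-> q2
Bisimilarity quotient blocks:
  B0 = {p0, q0, q5}
  B1 = {p2, q2}
  B2 = {p4, q4}
  B3 = {p1, q1}
  B4 = {p3, q3}
p0 ∈ B0, q0 ∈ B0 → same block

bisimilar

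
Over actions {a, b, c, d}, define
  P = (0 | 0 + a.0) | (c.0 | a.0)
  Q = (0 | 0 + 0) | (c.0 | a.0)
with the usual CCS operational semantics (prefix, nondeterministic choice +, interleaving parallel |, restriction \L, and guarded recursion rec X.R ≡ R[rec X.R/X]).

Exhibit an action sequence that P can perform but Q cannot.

aa

Reachable graph of P (8 states):
  m0 = (0 | 0 + a.0) | (c.0 | a.0) :: --a--▸ m1, --a--▸ m2, --c--▸ m3
  m1 = (0 | 0 + a.0) | (c.0 | 0) :: --a--▸ m4, --c--▸ m5
  m2 = 0 | (c.0 | a.0) :: --a--▸ m4, --c--▸ m6
  m3 = (0 | 0 + a.0) | (0 | a.0) :: --a--▸ m5, --a--▸ m6
  m4 = 0 | (c.0 | 0) :: --c--▸ m7
  m5 = (0 | 0 + a.0) | (0 | 0) :: --a--▸ m7
  m6 = 0 | (0 | a.0) :: --a--▸ m7
  m7 = 0 | (0 | 0) :: ∅
Reachable graph of Q (4 states):
  n0 = (0 | 0 + 0) | (c.0 | a.0) :: --a--▸ n1, --c--▸ n2
  n1 = (0 | 0 + 0) | (c.0 | 0) :: --c--▸ n3
  n2 = (0 | 0 + 0) | (0 | a.0) :: --a--▸ n3
  n3 = (0 | 0 + 0) | (0 | 0) :: ∅
Trace ⟨aa⟩ through P, begin at {m0}:
  after a @ step 1: {m1, m2}
  after a @ step 2: {m4}
  — P admits the full trace.
Trace ⟨aa⟩ through Q, begin at {n0}:
  after a @ step 1: {n1}
  after a @ step 2: ∅ (Q stuck)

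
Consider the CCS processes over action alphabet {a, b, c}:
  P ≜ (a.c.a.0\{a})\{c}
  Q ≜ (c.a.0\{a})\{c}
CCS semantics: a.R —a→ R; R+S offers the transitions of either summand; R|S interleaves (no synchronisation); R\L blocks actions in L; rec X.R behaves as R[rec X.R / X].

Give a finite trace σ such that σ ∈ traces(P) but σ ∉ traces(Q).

LTS(P): 2 reachable states
  p0 = (a.c.a.0\{a})\{c} :: ··a··> p1
  p1 = (c.a.0\{a})\{c} :: (no moves)
LTS(Q): 1 reachable states
  q0 = (c.a.0\{a})\{c} :: (no moves)
Run σ = ⟨a⟩ on P: start {p0}
  step 1 (a): {p1}
  P completes σ.
Run σ = ⟨a⟩ on Q: start {q0}
  step 1 (a): ∅ (Q stuck)

a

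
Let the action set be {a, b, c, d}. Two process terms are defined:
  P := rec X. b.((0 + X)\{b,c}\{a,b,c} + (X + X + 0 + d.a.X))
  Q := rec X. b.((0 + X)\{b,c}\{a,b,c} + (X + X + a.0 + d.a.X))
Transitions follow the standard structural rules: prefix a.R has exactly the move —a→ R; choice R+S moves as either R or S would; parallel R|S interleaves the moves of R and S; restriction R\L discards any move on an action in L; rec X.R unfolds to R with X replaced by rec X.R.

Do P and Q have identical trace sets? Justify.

NO — witness ⟨ba⟩

LTS(P): 3 reachable states
  u0 = rec X. b.((0 + X)\{b,c}\{a,b,c} + (X + X + 0 + d.a.X)) → —b→ u1
  u1 = (0 + (rec X. b.((0 + X)\{b,c}\{a,b,c} + (X + X + 0 + d.a.X))))\{b,c}\{a,b,c} + ((rec X. b.((0 + X)\{b,c}\{a,b,c} + (X + X + 0 + d.a.X))) + (rec X. b.((0 + X)\{b,c}\{a,b,c} + (X + X + 0 + d.a.X))) + 0 + d.a.(rec X. b.((0 + X)\{b,c}\{a,b,c} + (X + X + 0 + d.a.X)))) → —b→ u1, —d→ u2
  u2 = a.(rec X. b.((0 + X)\{b,c}\{a,b,c} + (X + X + 0 + d.a.X))) → —a→ u0
LTS(Q): 4 reachable states
  v0 = rec X. b.((0 + X)\{b,c}\{a,b,c} + (X + X + a.0 + d.a.X)) → —b→ v1
  v1 = (0 + (rec X. b.((0 + X)\{b,c}\{a,b,c} + (X + X + a.0 + d.a.X))))\{b,c}\{a,b,c} + ((rec X. b.((0 + X)\{b,c}\{a,b,c} + (X + X + a.0 + d.a.X))) + (rec X. b.((0 + X)\{b,c}\{a,b,c} + (X + X + a.0 + d.a.X))) + a.0 + d.a.(rec X. b.((0 + X)\{b,c}\{a,b,c} + (X + X + a.0 + d.a.X)))) → —a→ v2, —b→ v1, —d→ v3
  v2 = 0 → stopped
  v3 = a.(rec X. b.((0 + X)\{b,c}\{a,b,c} + (X + X + a.0 + d.a.X))) → —a→ v0
Trace ⟨ba⟩ through Q, begin at {v0}:
  [1] b ⇒ {v1}
  [2] a ⇒ {v2}
  ✓ Q
Trace ⟨ba⟩ through P, begin at {u0}:
  [1] b ⇒ {u1}
  [2] a ⇒ ∅ (P stuck)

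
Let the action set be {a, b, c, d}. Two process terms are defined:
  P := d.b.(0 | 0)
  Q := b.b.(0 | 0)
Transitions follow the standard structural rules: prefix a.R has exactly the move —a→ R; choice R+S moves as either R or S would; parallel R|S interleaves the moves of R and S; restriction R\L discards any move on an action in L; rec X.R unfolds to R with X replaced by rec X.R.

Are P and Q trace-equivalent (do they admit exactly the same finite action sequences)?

trace-distinct — witness ⟨d⟩

LTS(P): 3 reachable states
  p0 = d.b.(0 | 0) | =d=> p1
  p1 = b.(0 | 0) | =b=> p2
  p2 = 0 | 0 | ∅
LTS(Q): 3 reachable states
  q0 = b.b.(0 | 0) | =b=> q1
  q1 = b.(0 | 0) | =b=> q2
  q2 = 0 | 0 | ∅
Run σ = ⟨d⟩ on P: start {p0}
  step 1 (d): {p1}
  ✓ P
Run σ = ⟨d⟩ on Q: start {q0}
  step 1 (d): ∅ (Q stuck)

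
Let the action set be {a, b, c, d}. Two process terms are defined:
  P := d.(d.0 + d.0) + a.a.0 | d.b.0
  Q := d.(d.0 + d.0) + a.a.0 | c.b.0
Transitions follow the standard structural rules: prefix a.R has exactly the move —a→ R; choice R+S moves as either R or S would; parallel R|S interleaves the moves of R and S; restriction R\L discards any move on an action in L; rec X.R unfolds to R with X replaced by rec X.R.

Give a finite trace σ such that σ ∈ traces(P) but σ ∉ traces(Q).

ad

Reachable graph of P (11 states):
  u0 = d.(d.0 + d.0) + a.a.0 | d.b.0 | —a→ u1, —d→ u2, —d→ u3
  u1 = a.0 | d.b.0 | —a→ u4, —d→ u5
  u2 = a.a.0 | b.0 | —a→ u5, —b→ u6
  u3 = d.0 + d.0 | —d→ u7
  u4 = 0 | d.b.0 | —d→ u8
  u5 = a.0 | b.0 | —a→ u8, —b→ u9
  u6 = a.a.0 | 0 | —a→ u9
  u7 = 0 | ∅
  u8 = 0 | b.0 | —b→ u10
  u9 = a.0 | 0 | —a→ u10
  u10 = 0 | 0 | ∅
Reachable graph of Q (11 states):
  v0 = d.(d.0 + d.0) + a.a.0 | c.b.0 | —a→ v1, —c→ v2, —d→ v3
  v1 = a.0 | c.b.0 | —a→ v4, —c→ v5
  v2 = a.a.0 | b.0 | —a→ v5, —b→ v6
  v3 = d.0 + d.0 | —d→ v7
  v4 = 0 | c.b.0 | —c→ v8
  v5 = a.0 | b.0 | —a→ v8, —b→ v9
  v6 = a.a.0 | 0 | —a→ v9
  v7 = 0 | ∅
  v8 = 0 | b.0 | —b→ v10
  v9 = a.0 | 0 | —a→ v10
  v10 = 0 | 0 | ∅
Executing ad from P (initial set {u0}):
  step 1 (a): {u1}
  step 2 (d): {u5}
  P completes σ.
Executing ad from Q (initial set {v0}):
  step 1 (a): {v1}
  step 2 (d): ∅ (Q stuck)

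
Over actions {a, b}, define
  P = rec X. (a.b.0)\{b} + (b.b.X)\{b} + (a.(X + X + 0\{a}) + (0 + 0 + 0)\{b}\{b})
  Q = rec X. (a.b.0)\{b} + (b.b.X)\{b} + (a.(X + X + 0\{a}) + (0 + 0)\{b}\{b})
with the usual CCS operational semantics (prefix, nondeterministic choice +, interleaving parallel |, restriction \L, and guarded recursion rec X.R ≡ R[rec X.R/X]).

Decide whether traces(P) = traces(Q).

LTS(P): 3 reachable states
  p0 = rec X. (a.b.0)\{b} + (b.b.X)\{b} + (a.(X + X + 0\{a}) + (0 + 0 + 0)\{b}\{b}) ⊢ -a-> p1, -a-> p2
  p1 = (b.0)\{b} ⊢ ∅
  p2 = (rec X. (a.b.0)\{b} + (b.b.X)\{b} + (a.(X + X + 0\{a}) + (0 + 0 + 0)\{b}\{b})) + (rec X. (a.b.0)\{b} + (b.b.X)\{b} + (a.(X + X + 0\{a}) + (0 + 0 + 0)\{b}\{b})) + 0\{a} ⊢ -a-> p1, -a-> p2
LTS(Q): 3 reachable states
  q0 = rec X. (a.b.0)\{b} + (b.b.X)\{b} + (a.(X + X + 0\{a}) + (0 + 0)\{b}\{b}) ⊢ -a-> q1, -a-> q2
  q1 = (b.0)\{b} ⊢ ∅
  q2 = (rec X. (a.b.0)\{b} + (b.b.X)\{b} + (a.(X + X + 0\{a}) + (0 + 0)\{b}\{b})) + (rec X. (a.b.0)\{b} + (b.b.X)\{b} + (a.(X + X + 0\{a}) + (0 + 0)\{b}\{b})) + 0\{a} ⊢ -a-> q1, -a-> q2
Partition-refinement fixed point:
  B0 = {p0, p2, q0, q2}
  B1 = {p1, q1}
p0 ∈ B0, q0 ∈ B0 → same block
Bisimilar ⇒ trace-equivalent.

trace-equivalent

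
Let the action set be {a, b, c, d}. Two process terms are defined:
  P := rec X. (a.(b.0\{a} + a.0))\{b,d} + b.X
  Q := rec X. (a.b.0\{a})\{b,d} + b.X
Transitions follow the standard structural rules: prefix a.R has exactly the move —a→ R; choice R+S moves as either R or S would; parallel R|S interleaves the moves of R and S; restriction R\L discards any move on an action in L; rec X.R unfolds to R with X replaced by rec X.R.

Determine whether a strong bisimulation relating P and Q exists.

Reachable graph of P (3 states):
  m0 = rec X. (a.(b.0\{a} + a.0))\{b,d} + b.X :: -a-> m1, -b-> m0
  m1 = (b.0\{a} + a.0)\{b,d} :: -a-> m2
  m2 = 0\{b,d} :: deadlocked
Reachable graph of Q (2 states):
  n0 = rec X. (a.b.0\{a})\{b,d} + b.X :: -a-> n1, -b-> n0
  n1 = (b.0\{a})\{b,d} :: deadlocked
Partition-refinement fixed point:
  B0 = {m0}
  B1 = {m1}
  B2 = {m2, n1}
  B3 = {n0}
m0 ∈ B0, n0 ∈ B3 → different blocks

not bisimilar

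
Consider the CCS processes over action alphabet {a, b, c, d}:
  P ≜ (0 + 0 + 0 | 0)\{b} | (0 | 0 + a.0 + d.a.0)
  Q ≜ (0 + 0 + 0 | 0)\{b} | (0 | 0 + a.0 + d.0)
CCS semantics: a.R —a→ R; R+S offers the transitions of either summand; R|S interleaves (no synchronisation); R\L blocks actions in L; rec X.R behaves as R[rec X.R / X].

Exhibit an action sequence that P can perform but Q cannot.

da

P's transition system — 3 states:
  s0 = (0 + 0 + 0 | 0)\{b} | (0 | 0 + a.0 + d.a.0) | ··a··> s1, ··d··> s2
  s1 = (0 + 0 + 0 | 0)\{b} | 0 | deadlocked
  s2 = (0 + 0 + 0 | 0)\{b} | a.0 | ··a··> s1
Q's transition system — 2 states:
  t0 = (0 + 0 + 0 | 0)\{b} | (0 | 0 + a.0 + d.0) | ··a··> t1, ··d··> t1
  t1 = (0 + 0 + 0 | 0)\{b} | 0 | deadlocked
Run σ = ⟨da⟩ on P: start {s0}
  step 1 (d): {s2}
  step 2 (a): {s1}
  P completes σ.
Run σ = ⟨da⟩ on Q: start {t0}
  step 1 (d): {t1}
  step 2 (a): ∅  — Q cannot continue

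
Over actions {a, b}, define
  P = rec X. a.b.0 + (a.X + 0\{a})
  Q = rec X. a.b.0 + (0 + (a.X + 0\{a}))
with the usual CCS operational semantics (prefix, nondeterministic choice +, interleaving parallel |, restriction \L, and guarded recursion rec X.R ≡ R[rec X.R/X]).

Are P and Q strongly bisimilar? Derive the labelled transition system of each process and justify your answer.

bisimilar

LTS(P): 3 reachable states
  p0 = rec X. a.b.0 + (a.X + 0\{a}) ⊢ =a=> p0, =a=> p1
  p1 = b.0 ⊢ =b=> p2
  p2 = 0 ⊢ (no moves)
LTS(Q): 3 reachable states
  q0 = rec X. a.b.0 + (0 + (a.X + 0\{a})) ⊢ =a=> q0, =a=> q1
  q1 = b.0 ⊢ =b=> q2
  q2 = 0 ⊢ (no moves)
Bisimilarity quotient blocks:
  B0 = {p0, q0}
  B1 = {p1, q1}
  B2 = {p2, q2}
p0 ∈ B0, q0 ∈ B0 → same block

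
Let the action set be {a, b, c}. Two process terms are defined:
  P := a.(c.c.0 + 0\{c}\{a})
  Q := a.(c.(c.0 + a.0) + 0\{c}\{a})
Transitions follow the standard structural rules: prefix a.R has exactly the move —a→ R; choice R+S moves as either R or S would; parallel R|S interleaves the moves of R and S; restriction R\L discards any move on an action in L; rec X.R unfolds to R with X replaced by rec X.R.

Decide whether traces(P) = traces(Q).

LTS(P): 4 reachable states
  s0 = a.(c.c.0 + 0\{c}\{a}) :: —a→ s1
  s1 = c.c.0 + 0\{c}\{a} :: —c→ s2
  s2 = c.0 :: —c→ s3
  s3 = 0 :: (no moves)
LTS(Q): 4 reachable states
  t0 = a.(c.(c.0 + a.0) + 0\{c}\{a}) :: —a→ t1
  t1 = c.(c.0 + a.0) + 0\{c}\{a} :: —c→ t2
  t2 = c.0 + a.0 :: —a→ t3, —c→ t3
  t3 = 0 :: (no moves)
Trace ⟨aca⟩ through Q, begin at {t0}:
  after a @ step 1: {t1}
  after c @ step 2: {t2}
  after a @ step 3: {t3}
  Q completes σ.
Trace ⟨aca⟩ through P, begin at {s0}:
  after a @ step 1: {s1}
  after c @ step 2: {s2}
  after a @ step 3: ∅ (P stuck)

traces(P) ≠ traces(Q) — witness ⟨aca⟩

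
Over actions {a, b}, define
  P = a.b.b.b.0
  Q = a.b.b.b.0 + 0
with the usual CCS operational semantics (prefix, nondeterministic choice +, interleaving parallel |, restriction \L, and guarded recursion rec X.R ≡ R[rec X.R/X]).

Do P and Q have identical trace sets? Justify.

YES

Reachable graph of P (5 states):
  s0 = a.b.b.b.0 | -a-> s1
  s1 = b.b.b.0 | -b-> s2
  s2 = b.b.0 | -b-> s3
  s3 = b.0 | -b-> s4
  s4 = 0 | ∅
Reachable graph of Q (5 states):
  t0 = a.b.b.b.0 + 0 | -a-> t1
  t1 = b.b.b.0 | -b-> t2
  t2 = b.b.0 | -b-> t3
  t3 = b.0 | -b-> t4
  t4 = 0 | ∅
Partition-refinement fixed point:
  B0 = {s0, t0}
  B1 = {s1, t1}
  B2 = {s2, t2}
  B3 = {s3, t3}
  B4 = {s4, t4}
s0 ∈ B0, t0 ∈ B0 → same block
Bisimilar ⇒ trace-equivalent.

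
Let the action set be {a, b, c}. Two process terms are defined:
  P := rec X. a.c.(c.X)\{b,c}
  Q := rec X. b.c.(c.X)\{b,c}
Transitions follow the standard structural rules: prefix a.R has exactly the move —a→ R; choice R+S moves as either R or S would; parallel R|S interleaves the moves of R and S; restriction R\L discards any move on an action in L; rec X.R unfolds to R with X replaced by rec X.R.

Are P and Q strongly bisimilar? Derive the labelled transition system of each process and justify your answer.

NO

Reachable graph of P (3 states):
  m0 = rec X. a.c.(c.X)\{b,c} | -a-> m1
  m1 = c.(c.(rec X. a.c.(c.X)\{b,c}))\{b,c} | -c-> m2
  m2 = (c.(rec X. a.c.(c.X)\{b,c}))\{b,c} | ∅
Reachable graph of Q (3 states):
  n0 = rec X. b.c.(c.X)\{b,c} | -b-> n1
  n1 = c.(c.(rec X. b.c.(c.X)\{b,c}))\{b,c} | -c-> n2
  n2 = (c.(rec X. b.c.(c.X)\{b,c}))\{b,c} | ∅
Partition-refinement fixed point:
  B0 = {m0}
  B1 = {m1, n1}
  B2 = {m2, n2}
  B3 = {n0}
m0 ∈ B0, n0 ∈ B3 → different blocks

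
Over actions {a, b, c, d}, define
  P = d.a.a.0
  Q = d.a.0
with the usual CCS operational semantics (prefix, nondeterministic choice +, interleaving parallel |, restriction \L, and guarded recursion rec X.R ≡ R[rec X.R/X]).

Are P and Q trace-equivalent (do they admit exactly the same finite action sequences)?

LTS(P): 4 reachable states
  p0 = d.a.a.0 :: —d→ p1
  p1 = a.a.0 :: —a→ p2
  p2 = a.0 :: —a→ p3
  p3 = 0 :: ·
LTS(Q): 3 reachable states
  q0 = d.a.0 :: —d→ q1
  q1 = a.0 :: —a→ q2
  q2 = 0 :: ·
Executing daa from P (initial set {p0}):
  step 1 (d): {p1}
  step 2 (a): {p2}
  step 3 (a): {p3}
  ✓ P
Executing daa from Q (initial set {q0}):
  step 1 (d): {q1}
  step 2 (a): {q2}
  step 3 (a): ∅ (Q stuck)

trace-distinct — witness ⟨daa⟩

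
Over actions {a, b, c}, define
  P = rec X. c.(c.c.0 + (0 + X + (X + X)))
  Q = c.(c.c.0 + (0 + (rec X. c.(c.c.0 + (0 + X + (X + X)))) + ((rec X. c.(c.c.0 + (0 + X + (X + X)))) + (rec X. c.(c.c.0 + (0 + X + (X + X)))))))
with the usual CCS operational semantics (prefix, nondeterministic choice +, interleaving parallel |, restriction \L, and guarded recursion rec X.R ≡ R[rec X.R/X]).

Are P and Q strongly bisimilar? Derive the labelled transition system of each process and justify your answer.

YES

P's transition system — 4 states:
  p0 = rec X. c.(c.c.0 + (0 + X + (X + X))) ⊢ —c→ p1
  p1 = c.c.0 + (0 + (rec X. c.(c.c.0 + (0 + X + (X + X)))) + ((rec X. c.(c.c.0 + (0 + X + (X + X)))) + (rec X. c.(c.c.0 + (0 + X + (X + X)))))) ⊢ —c→ p1, —c→ p2
  p2 = c.0 ⊢ —c→ p3
  p3 = 0 ⊢ deadlocked
Q's transition system — 4 states:
  q0 = c.(c.c.0 + (0 + (rec X. c.(c.c.0 + (0 + X + (X + X)))) + ((rec X. c.(c.c.0 + (0 + X + (X + X)))) + (rec X. c.(c.c.0 + (0 + X + (X + X))))))) ⊢ —c→ q1
  q1 = c.c.0 + (0 + (rec X. c.(c.c.0 + (0 + X + (X + X)))) + ((rec X. c.(c.c.0 + (0 + X + (X + X)))) + (rec X. c.(c.c.0 + (0 + X + (X + X)))))) ⊢ —c→ q1, —c→ q2
  q2 = c.0 ⊢ —c→ q3
  q3 = 0 ⊢ deadlocked
Bisimilarity quotient blocks:
  B0 = {p0, q0}
  B1 = {p1, q1}
  B2 = {p2, q2}
  B3 = {p3, q3}
p0 ∈ B0, q0 ∈ B0 → same block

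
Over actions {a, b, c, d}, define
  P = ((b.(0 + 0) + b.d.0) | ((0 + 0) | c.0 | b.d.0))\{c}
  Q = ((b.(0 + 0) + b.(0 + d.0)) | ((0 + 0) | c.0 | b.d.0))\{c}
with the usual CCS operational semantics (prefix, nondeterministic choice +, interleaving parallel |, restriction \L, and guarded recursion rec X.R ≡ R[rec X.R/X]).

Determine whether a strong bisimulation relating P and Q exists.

LTS(P): 12 reachable states
  m0 = ((b.(0 + 0) + b.d.0) | ((0 + 0) | c.0 | b.d.0))\{c} → --b--▸ m1, --b--▸ m2, --b--▸ m3
  m1 = ((0 + 0) | ((0 + 0) | c.0 | b.d.0))\{c} → --b--▸ m4
  m2 = ((b.(0 + 0) + b.d.0) | ((0 + 0) | c.0 | d.0))\{c} → --b--▸ m4, --b--▸ m5, --d--▸ m6
  m3 = (d.0 | ((0 + 0) | c.0 | b.d.0))\{c} → --b--▸ m5, --d--▸ m7
  m4 = ((0 + 0) | ((0 + 0) | c.0 | d.0))\{c} → --d--▸ m8
  m5 = (d.0 | ((0 + 0) | c.0 | d.0))\{c} → --d--▸ m10, --d--▸ m9
  m6 = ((b.(0 + 0) + b.d.0) | ((0 + 0) | c.0 | 0))\{c} → --b--▸ m10, --b--▸ m8
  m7 = (0 | ((0 + 0) | c.0 | b.d.0))\{c} → --b--▸ m9
  m8 = ((0 + 0) | ((0 + 0) | c.0 | 0))\{c} → ∅
  m9 = (0 | ((0 + 0) | c.0 | d.0))\{c} → --d--▸ m11
  m10 = (d.0 | ((0 + 0) | c.0 | 0))\{c} → --d--▸ m11
  m11 = (0 | ((0 + 0) | c.0 | 0))\{c} → ∅
LTS(Q): 12 reachable states
  n0 = ((b.(0 + 0) + b.(0 + d.0)) | ((0 + 0) | c.0 | b.d.0))\{c} → --b--▸ n1, --b--▸ n2, --b--▸ n3
  n1 = ((0 + 0) | ((0 + 0) | c.0 | b.d.0))\{c} → --b--▸ n4
  n2 = ((0 + d.0) | ((0 + 0) | c.0 | b.d.0))\{c} → --b--▸ n5, --d--▸ n6
  n3 = ((b.(0 + 0) + b.(0 + d.0)) | ((0 + 0) | c.0 | d.0))\{c} → --b--▸ n4, --b--▸ n5, --d--▸ n7
  n4 = ((0 + 0) | ((0 + 0) | c.0 | d.0))\{c} → --d--▸ n8
  n5 = ((0 + d.0) | ((0 + 0) | c.0 | d.0))\{c} → --d--▸ n10, --d--▸ n9
  n6 = (0 | ((0 + 0) | c.0 | b.d.0))\{c} → --b--▸ n10
  n7 = ((b.(0 + 0) + b.(0 + d.0)) | ((0 + 0) | c.0 | 0))\{c} → --b--▸ n8, --b--▸ n9
  n8 = ((0 + 0) | ((0 + 0) | c.0 | 0))\{c} → ∅
  n9 = ((0 + d.0) | ((0 + 0) | c.0 | 0))\{c} → --d--▸ n11
  n10 = (0 | ((0 + 0) | c.0 | d.0))\{c} → --d--▸ n11
  n11 = (0 | ((0 + 0) | c.0 | 0))\{c} → ∅
Partition-refinement fixed point:
  B0 = {m0, n0}
  B1 = {m2, n3}
  B2 = {m6, n7}
  B3 = {m10, m4, m9, n10, n4, n9}
  B4 = {m11, m8, n11, n8}
  B5 = {m5, n5}
  B6 = {m1, m7, n1, n6}
  B7 = {m3, n2}
m0 ∈ B0, n0 ∈ B0 → same block

P ~ Q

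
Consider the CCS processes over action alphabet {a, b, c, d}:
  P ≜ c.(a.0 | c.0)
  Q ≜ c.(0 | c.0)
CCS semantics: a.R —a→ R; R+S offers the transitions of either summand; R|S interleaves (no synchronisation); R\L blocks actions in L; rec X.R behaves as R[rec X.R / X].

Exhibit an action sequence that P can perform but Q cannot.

Reachable graph of P (5 states):
  s0 = c.(a.0 | c.0) has moves =c=> s1
  s1 = a.0 | c.0 has moves =a=> s2, =c=> s3
  s2 = 0 | c.0 has moves =c=> s4
  s3 = a.0 | 0 has moves =a=> s4
  s4 = 0 | 0 has moves (no moves)
Reachable graph of Q (3 states):
  t0 = c.(0 | c.0) has moves =c=> t1
  t1 = 0 | c.0 has moves =c=> t2
  t2 = 0 | 0 has moves (no moves)
Executing ca from P (initial set {s0}):
  [1] c ⇒ {s1}
  [2] a ⇒ {s2}
  ✓ P
Executing ca from Q (initial set {t0}):
  [1] c ⇒ {t1}
  [2] a ⇒ ∅ (Q stuck)

ca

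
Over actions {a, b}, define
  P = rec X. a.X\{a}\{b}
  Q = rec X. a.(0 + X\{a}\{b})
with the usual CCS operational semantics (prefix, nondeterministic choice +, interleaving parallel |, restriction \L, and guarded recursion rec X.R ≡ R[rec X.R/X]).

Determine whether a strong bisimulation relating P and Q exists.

P ~ Q

P's transition system — 2 states:
  m0 = rec X. a.X\{a}\{b} has moves -a-> m1
  m1 = (rec X. a.X\{a}\{b})\{a}\{b} has moves ·
Q's transition system — 2 states:
  n0 = rec X. a.(0 + X\{a}\{b}) has moves -a-> n1
  n1 = 0 + (rec X. a.(0 + X\{a}\{b}))\{a}\{b} has moves ·
Bisimilarity quotient blocks:
  B0 = {m0, n0}
  B1 = {m1, n1}
m0 ∈ B0, n0 ∈ B0 → same block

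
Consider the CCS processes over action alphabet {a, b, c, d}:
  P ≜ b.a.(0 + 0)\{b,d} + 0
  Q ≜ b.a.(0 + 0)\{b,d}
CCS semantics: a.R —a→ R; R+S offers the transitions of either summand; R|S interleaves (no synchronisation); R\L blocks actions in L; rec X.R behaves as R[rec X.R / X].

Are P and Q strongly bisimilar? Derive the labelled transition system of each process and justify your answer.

P's transition system — 3 states:
  p0 = b.a.(0 + 0)\{b,d} + 0 has moves -b-> p1
  p1 = a.(0 + 0)\{b,d} has moves -a-> p2
  p2 = (0 + 0)\{b,d} has moves stopped
Q's transition system — 3 states:
  q0 = b.a.(0 + 0)\{b,d} has moves -b-> q1
  q1 = a.(0 + 0)\{b,d} has moves -a-> q2
  q2 = (0 + 0)\{b,d} has moves stopped
Coarsest stable partition (strong bisimilarity classes):
  B0 = {p0, q0}
  B1 = {p1, q1}
  B2 = {p2, q2}
p0 ∈ B0, q0 ∈ B0 → same block

P ~ Q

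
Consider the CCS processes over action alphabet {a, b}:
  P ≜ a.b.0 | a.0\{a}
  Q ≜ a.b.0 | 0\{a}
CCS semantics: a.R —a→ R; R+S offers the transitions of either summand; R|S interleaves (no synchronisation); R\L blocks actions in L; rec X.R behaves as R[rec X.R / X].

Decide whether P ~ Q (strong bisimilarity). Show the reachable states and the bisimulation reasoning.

NO

Reachable graph of P (6 states):
  s0 = a.b.0 | a.0\{a} has moves ··a··> s1, ··a··> s2
  s1 = a.b.0 | 0\{a} has moves ··a··> s3
  s2 = b.0 | a.0\{a} has moves ··a··> s3, ··b··> s4
  s3 = b.0 | 0\{a} has moves ··b··> s5
  s4 = 0 | a.0\{a} has moves ··a··> s5
  s5 = 0 | 0\{a} has moves ·
Reachable graph of Q (3 states):
  t0 = a.b.0 | 0\{a} has moves ··a··> t1
  t1 = b.0 | 0\{a} has moves ··b··> t2
  t2 = 0 | 0\{a} has moves ·
Partition-refinement fixed point:
  B0 = {s0}
  B1 = {s1, t0}
  B2 = {s3, t1}
  B3 = {s5, t2}
  B4 = {s2}
  B5 = {s4}
s0 ∈ B0, t0 ∈ B1 → different blocks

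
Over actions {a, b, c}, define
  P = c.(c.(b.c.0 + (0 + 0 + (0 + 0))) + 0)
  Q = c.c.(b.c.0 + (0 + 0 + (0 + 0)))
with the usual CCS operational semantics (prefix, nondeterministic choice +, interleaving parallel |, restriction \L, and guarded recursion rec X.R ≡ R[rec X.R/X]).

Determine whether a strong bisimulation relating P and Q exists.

P's transition system — 5 states:
  p0 = c.(c.(b.c.0 + (0 + 0 + (0 + 0))) + 0) | -c-> p1
  p1 = c.(b.c.0 + (0 + 0 + (0 + 0))) + 0 | -c-> p2
  p2 = b.c.0 + (0 + 0 + (0 + 0)) | -b-> p3
  p3 = c.0 | -c-> p4
  p4 = 0 | ∅
Q's transition system — 5 states:
  q0 = c.c.(b.c.0 + (0 + 0 + (0 + 0))) | -c-> q1
  q1 = c.(b.c.0 + (0 + 0 + (0 + 0))) | -c-> q2
  q2 = b.c.0 + (0 + 0 + (0 + 0)) | -b-> q3
  q3 = c.0 | -c-> q4
  q4 = 0 | ∅
Coarsest stable partition (strong bisimilarity classes):
  B0 = {p0, q0}
  B1 = {p1, q1}
  B2 = {p2, q2}
  B3 = {p3, q3}
  B4 = {p4, q4}
p0 ∈ B0, q0 ∈ B0 → same block

YES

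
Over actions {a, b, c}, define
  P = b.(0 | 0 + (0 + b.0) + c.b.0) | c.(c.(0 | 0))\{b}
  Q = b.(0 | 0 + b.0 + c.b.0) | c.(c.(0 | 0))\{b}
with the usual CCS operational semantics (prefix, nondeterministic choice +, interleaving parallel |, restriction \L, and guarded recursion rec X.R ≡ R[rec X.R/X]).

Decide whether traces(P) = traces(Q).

P's transition system — 12 states:
  u0 = b.(0 | 0 + (0 + b.0) + c.b.0) | c.(c.(0 | 0))\{b} :: ··b··> u1, ··c··> u2
  u1 = (0 | 0 + (0 + b.0) + c.b.0) | c.(c.(0 | 0))\{b} :: ··b··> u3, ··c··> u4, ··c··> u5
  u2 = b.(0 | 0 + (0 + b.0) + c.b.0) | (c.(0 | 0))\{b} :: ··b··> u4, ··c··> u6
  u3 = 0 | c.(c.(0 | 0))\{b} :: ··c··> u7
  u4 = (0 | 0 + (0 + b.0) + c.b.0) | (c.(0 | 0))\{b} :: ··b··> u7, ··c··> u8, ··c··> u9
  u5 = b.0 | c.(c.(0 | 0))\{b} :: ··b··> u3, ··c··> u9
  u6 = b.(0 | 0 + (0 + b.0) + c.b.0) | (0 | 0)\{b} :: ··b··> u8
  u7 = 0 | (c.(0 | 0))\{b} :: ··c··> u10
  u8 = (0 | 0 + (0 + b.0) + c.b.0) | (0 | 0)\{b} :: ··b··> u10, ··c··> u11
  u9 = b.0 | (c.(0 | 0))\{b} :: ··b··> u7, ··c··> u11
  u10 = 0 | (0 | 0)\{b} :: ∅
  u11 = b.0 | (0 | 0)\{b} :: ··b··> u10
Q's transition system — 12 states:
  v0 = b.(0 | 0 + b.0 + c.b.0) | c.(c.(0 | 0))\{b} :: ··b··> v1, ··c··> v2
  v1 = (0 | 0 + b.0 + c.b.0) | c.(c.(0 | 0))\{b} :: ··b··> v3, ··c··> v4, ··c··> v5
  v2 = b.(0 | 0 + b.0 + c.b.0) | (c.(0 | 0))\{b} :: ··b··> v4, ··c··> v6
  v3 = 0 | c.(c.(0 | 0))\{b} :: ··c··> v7
  v4 = (0 | 0 + b.0 + c.b.0) | (c.(0 | 0))\{b} :: ··b··> v7, ··c··> v8, ··c··> v9
  v5 = b.0 | c.(c.(0 | 0))\{b} :: ··b··> v3, ··c··> v9
  v6 = b.(0 | 0 + b.0 + c.b.0) | (0 | 0)\{b} :: ··b··> v8
  v7 = 0 | (c.(0 | 0))\{b} :: ··c··> v10
  v8 = (0 | 0 + b.0 + c.b.0) | (0 | 0)\{b} :: ··b··> v10, ··c··> v11
  v9 = b.0 | (c.(0 | 0))\{b} :: ··b··> v7, ··c··> v11
  v10 = 0 | (0 | 0)\{b} :: ∅
  v11 = b.0 | (0 | 0)\{b} :: ··b··> v10
Coarsest stable partition (strong bisimilarity classes):
  B0 = {u0, v0}
  B1 = {u1, v1}
  B2 = {u3, v3}
  B3 = {u7, v7}
  B4 = {u10, v10}
  B5 = {u5, v5}
  B6 = {u9, v9}
  B7 = {u11, v11}
  B8 = {u4, v4}
  B9 = {u8, v8}
  B10 = {u2, v2}
  B11 = {u6, v6}
u0 ∈ B0, v0 ∈ B0 → same block
Bisimilar ⇒ trace-equivalent.

YES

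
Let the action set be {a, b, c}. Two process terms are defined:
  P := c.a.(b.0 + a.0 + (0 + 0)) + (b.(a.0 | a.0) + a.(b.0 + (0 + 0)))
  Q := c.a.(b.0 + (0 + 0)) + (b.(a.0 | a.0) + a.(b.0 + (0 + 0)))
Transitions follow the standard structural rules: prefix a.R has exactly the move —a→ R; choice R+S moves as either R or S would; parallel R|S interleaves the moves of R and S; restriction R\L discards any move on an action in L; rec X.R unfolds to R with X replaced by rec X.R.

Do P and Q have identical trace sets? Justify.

Reachable graph of P (9 states):
  s0 = c.a.(b.0 + a.0 + (0 + 0)) + (b.(a.0 | a.0) + a.(b.0 + (0 + 0))) → =a=> s1, =b=> s2, =c=> s3
  s1 = b.0 + (0 + 0) → =b=> s4
  s2 = a.0 | a.0 → =a=> s5, =a=> s6
  s3 = a.(b.0 + a.0 + (0 + 0)) → =a=> s7
  s4 = 0 → ·
  s5 = 0 | a.0 → =a=> s8
  s6 = a.0 | 0 → =a=> s8
  s7 = b.0 + a.0 + (0 + 0) → =a=> s4, =b=> s4
  s8 = 0 | 0 → ·
Reachable graph of Q (8 states):
  t0 = c.a.(b.0 + (0 + 0)) + (b.(a.0 | a.0) + a.(b.0 + (0 + 0))) → =a=> t1, =b=> t2, =c=> t3
  t1 = b.0 + (0 + 0) → =b=> t4
  t2 = a.0 | a.0 → =a=> t5, =a=> t6
  t3 = a.(b.0 + (0 + 0)) → =a=> t1
  t4 = 0 → ·
  t5 = 0 | a.0 → =a=> t7
  t6 = a.0 | 0 → =a=> t7
  t7 = 0 | 0 → ·
Run σ = ⟨caa⟩ on P: start {s0}
  [1] c ⇒ {s3}
  [2] a ⇒ {s7}
  [3] a ⇒ {s4}
  — P admits the full trace.
Run σ = ⟨caa⟩ on Q: start {t0}
  [1] c ⇒ {t3}
  [2] a ⇒ {t1}
  [3] a ⇒ no successor for Q

trace-distinct — witness ⟨caa⟩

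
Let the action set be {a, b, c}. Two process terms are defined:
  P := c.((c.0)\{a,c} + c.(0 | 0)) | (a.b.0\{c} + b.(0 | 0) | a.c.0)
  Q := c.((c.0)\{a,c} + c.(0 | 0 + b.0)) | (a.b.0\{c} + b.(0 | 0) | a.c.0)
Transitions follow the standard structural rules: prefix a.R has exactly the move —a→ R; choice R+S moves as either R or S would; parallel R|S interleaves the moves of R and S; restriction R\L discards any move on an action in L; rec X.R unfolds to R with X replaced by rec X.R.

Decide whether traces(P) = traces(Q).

LTS(P): 24 reachable states
  m0 = c.((c.0)\{a,c} + c.(0 | 0)) | (a.b.0\{c} + b.(0 | 0) | a.c.0) has moves --a--▸ m1, --a--▸ m2, --b--▸ m3, --c--▸ m4
  m1 = c.((c.0)\{a,c} + c.(0 | 0)) | (b.(0 | 0) | c.0) has moves --b--▸ m5, --c--▸ m6, --c--▸ m7
  m2 = c.((c.0)\{a,c} + c.(0 | 0)) | b.0\{c} has moves --b--▸ m8, --c--▸ m9
  m3 = c.((c.0)\{a,c} + c.(0 | 0)) | (0 | 0 | a.c.0) has moves --a--▸ m5, --c--▸ m10
  m4 = ((c.0)\{a,c} + c.(0 | 0)) | (a.b.0\{c} + b.(0 | 0) | a.c.0) has moves --a--▸ m6, --a--▸ m9, --b--▸ m10, --c--▸ m11
  m5 = c.((c.0)\{a,c} + c.(0 | 0)) | (0 | 0 | c.0) has moves --c--▸ m12, --c--▸ m13
  m6 = ((c.0)\{a,c} + c.(0 | 0)) | (b.(0 | 0) | c.0) has moves --b--▸ m12, --c--▸ m14, --c--▸ m15
  m7 = c.((c.0)\{a,c} + c.(0 | 0)) | (b.(0 | 0) | 0) has moves --b--▸ m13, --c--▸ m14
  m8 = c.((c.0)\{a,c} + c.(0 | 0)) | 0\{c} has moves --c--▸ m16
  m9 = ((c.0)\{a,c} + c.(0 | 0)) | b.0\{c} has moves --b--▸ m16, --c--▸ m17
  m10 = ((c.0)\{a,c} + c.(0 | 0)) | (0 | 0 | a.c.0) has moves --a--▸ m12, --c--▸ m18
  m11 = 0 | 0 | (a.b.0\{c} + b.(0 | 0) | a.c.0) has moves --a--▸ m15, --a--▸ m17, --b--▸ m18
  m12 = ((c.0)\{a,c} + c.(0 | 0)) | (0 | 0 | c.0) has moves --c--▸ m19, --c--▸ m20
  m13 = c.((c.0)\{a,c} + c.(0 | 0)) | (0 | 0 | 0) has moves --c--▸ m19
  m14 = ((c.0)\{a,c} + c.(0 | 0)) | (b.(0 | 0) | 0) has moves --b--▸ m19, --c--▸ m21
  m15 = 0 | 0 | (b.(0 | 0) | c.0) has moves --b--▸ m20, --c--▸ m21
  m16 = ((c.0)\{a,c} + c.(0 | 0)) | 0\{c} has moves --c--▸ m22
  m17 = 0 | 0 | b.0\{c} has moves --b--▸ m22
  m18 = 0 | 0 | (0 | 0 | a.c.0) has moves --a--▸ m20
  m19 = ((c.0)\{a,c} + c.(0 | 0)) | (0 | 0 | 0) has moves --c--▸ m23
  m20 = 0 | 0 | (0 | 0 | c.0) has moves --c--▸ m23
  m21 = 0 | 0 | (b.(0 | 0) | 0) has moves --b--▸ m23
  m22 = 0 | 0 | 0\{c} has moves ∅
  m23 = 0 | 0 | (0 | 0 | 0) has moves ∅
LTS(Q): 32 reachable states
  n0 = c.((c.0)\{a,c} + c.(0 | 0 + b.0)) | (a.b.0\{c} + b.(0 | 0) | a.c.0) has moves --a--▸ n1, --a--▸ n2, --b--▸ n3, --c--▸ n4
  n1 = c.((c.0)\{a,c} + c.(0 | 0 + b.0)) | (b.(0 | 0) | c.0) has moves --b--▸ n5, --c--▸ n6, --c--▸ n7
  n2 = c.((c.0)\{a,c} + c.(0 | 0 + b.0)) | b.0\{c} has moves --b--▸ n8, --c--▸ n9
  n3 = c.((c.0)\{a,c} + c.(0 | 0 + b.0)) | (0 | 0 | a.c.0) has moves --a--▸ n5, --c--▸ n10
  n4 = ((c.0)\{a,c} + c.(0 | 0 + b.0)) | (a.b.0\{c} + b.(0 | 0) | a.c.0) has moves --a--▸ n6, --a--▸ n9, --b--▸ n10, --c--▸ n11
  n5 = c.((c.0)\{a,c} + c.(0 | 0 + b.0)) | (0 | 0 | c.0) has moves --c--▸ n12, --c--▸ n13
  n6 = ((c.0)\{a,c} + c.(0 | 0 + b.0)) | (b.(0 | 0) | c.0) has moves --b--▸ n12, --c--▸ n14, --c--▸ n15
  n7 = c.((c.0)\{a,c} + c.(0 | 0 + b.0)) | (b.(0 | 0) | 0) has moves --b--▸ n13, --c--▸ n14
  n8 = c.((c.0)\{a,c} + c.(0 | 0 + b.0)) | 0\{c} has moves --c--▸ n16
  n9 = ((c.0)\{a,c} + c.(0 | 0 + b.0)) | b.0\{c} has moves --b--▸ n16, --c--▸ n17
  n10 = ((c.0)\{a,c} + c.(0 | 0 + b.0)) | (0 | 0 | a.c.0) has moves --a--▸ n12, --c--▸ n18
  n11 = (0 | 0 + b.0) | (a.b.0\{c} + b.(0 | 0) | a.c.0) has moves --a--▸ n15, --a--▸ n17, --b--▸ n18, --b--▸ n19
  n12 = ((c.0)\{a,c} + c.(0 | 0 + b.0)) | (0 | 0 | c.0) has moves --c--▸ n20, --c--▸ n21
  n13 = c.((c.0)\{a,c} + c.(0 | 0 + b.0)) | (0 | 0 | 0) has moves --c--▸ n20
  n14 = ((c.0)\{a,c} + c.(0 | 0 + b.0)) | (b.(0 | 0) | 0) has moves --b--▸ n20, --c--▸ n22
  n15 = (0 | 0 + b.0) | (b.(0 | 0) | c.0) has moves --b--▸ n21, --b--▸ n23, --c--▸ n22
  n16 = ((c.0)\{a,c} + c.(0 | 0 + b.0)) | 0\{c} has moves --c--▸ n24
  n17 = (0 | 0 + b.0) | b.0\{c} has moves --b--▸ n24, --b--▸ n25
  n18 = (0 | 0 + b.0) | (0 | 0 | a.c.0) has moves --a--▸ n21, --b--▸ n26
  n19 = 0 | (a.b.0\{c} + b.(0 | 0) | a.c.0) has moves --a--▸ n23, --a--▸ n25, --b--▸ n26
  n20 = ((c.0)\{a,c} + c.(0 | 0 + b.0)) | (0 | 0 | 0) has moves --c--▸ n27
  n21 = (0 | 0 + b.0) | (0 | 0 | c.0) has moves --b--▸ n28, --c--▸ n27
  n22 = (0 | 0 + b.0) | (b.(0 | 0) | 0) has moves --b--▸ n27, --b--▸ n29
  n23 = 0 | (b.(0 | 0) | c.0) has moves --b--▸ n28, --c--▸ n29
  n24 = (0 | 0 + b.0) | 0\{c} has moves --b--▸ n30
  n25 = 0 | b.0\{c} has moves --b--▸ n30
  n26 = 0 | (0 | 0 | a.c.0) has moves --a--▸ n28
  n27 = (0 | 0 + b.0) | (0 | 0 | 0) has moves --b--▸ n31
  n28 = 0 | (0 | 0 | c.0) has moves --c--▸ n31
  n29 = 0 | (b.(0 | 0) | 0) has moves --b--▸ n31
  n30 = 0 | 0\{c} has moves ∅
  n31 = 0 | (0 | 0 | 0) has moves ∅
Run σ = ⟨bccb⟩ on Q: start {n0}
  step 1 (b): {n3}
  step 2 (c): {n10}
  step 3 (c): {n18}
  step 4 (b): {n26}
  ✓ Q
Run σ = ⟨bccb⟩ on P: start {m0}
  step 1 (b): {m3}
  step 2 (c): {m10}
  step 3 (c): {m18}
  step 4 (b): ∅  — P cannot continue

trace-distinct — witness ⟨bccb⟩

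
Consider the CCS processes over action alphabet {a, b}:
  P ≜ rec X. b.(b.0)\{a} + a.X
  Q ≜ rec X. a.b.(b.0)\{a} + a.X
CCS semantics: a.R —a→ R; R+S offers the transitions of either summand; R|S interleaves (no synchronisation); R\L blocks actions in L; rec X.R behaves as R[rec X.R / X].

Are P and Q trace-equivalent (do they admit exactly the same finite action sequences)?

NO — witness ⟨b⟩

Reachable graph of P (3 states):
  m0 = rec X. b.(b.0)\{a} + a.X → --a--▸ m0, --b--▸ m1
  m1 = (b.0)\{a} → --b--▸ m2
  m2 = 0\{a} → ∅
Reachable graph of Q (4 states):
  n0 = rec X. a.b.(b.0)\{a} + a.X → --a--▸ n0, --a--▸ n1
  n1 = b.(b.0)\{a} → --b--▸ n2
  n2 = (b.0)\{a} → --b--▸ n3
  n3 = 0\{a} → ∅
Trace ⟨b⟩ through P, begin at {m0}:
  step 1 (b): {m1}
  — P admits the full trace.
Trace ⟨b⟩ through Q, begin at {n0}:
  step 1 (b): ∅  — Q cannot continue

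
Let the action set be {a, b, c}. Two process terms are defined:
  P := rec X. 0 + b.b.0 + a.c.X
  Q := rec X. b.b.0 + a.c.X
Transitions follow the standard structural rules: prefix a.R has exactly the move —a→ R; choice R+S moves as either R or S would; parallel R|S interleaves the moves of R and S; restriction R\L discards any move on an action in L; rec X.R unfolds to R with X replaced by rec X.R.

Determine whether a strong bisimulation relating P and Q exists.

P ~ Q

LTS(P): 4 reachable states
  u0 = rec X. 0 + b.b.0 + a.c.X ⊢ ··a··> u1, ··b··> u2
  u1 = c.(rec X. 0 + b.b.0 + a.c.X) ⊢ ··c··> u0
  u2 = b.0 ⊢ ··b··> u3
  u3 = 0 ⊢ ∅
LTS(Q): 4 reachable states
  v0 = rec X. b.b.0 + a.c.X ⊢ ··a··> v1, ··b··> v2
  v1 = c.(rec X. b.b.0 + a.c.X) ⊢ ··c··> v0
  v2 = b.0 ⊢ ··b··> v3
  v3 = 0 ⊢ ∅
Partition-refinement fixed point:
  B0 = {u0, v0}
  B1 = {u1, v1}
  B2 = {u2, v2}
  B3 = {u3, v3}
u0 ∈ B0, v0 ∈ B0 → same block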